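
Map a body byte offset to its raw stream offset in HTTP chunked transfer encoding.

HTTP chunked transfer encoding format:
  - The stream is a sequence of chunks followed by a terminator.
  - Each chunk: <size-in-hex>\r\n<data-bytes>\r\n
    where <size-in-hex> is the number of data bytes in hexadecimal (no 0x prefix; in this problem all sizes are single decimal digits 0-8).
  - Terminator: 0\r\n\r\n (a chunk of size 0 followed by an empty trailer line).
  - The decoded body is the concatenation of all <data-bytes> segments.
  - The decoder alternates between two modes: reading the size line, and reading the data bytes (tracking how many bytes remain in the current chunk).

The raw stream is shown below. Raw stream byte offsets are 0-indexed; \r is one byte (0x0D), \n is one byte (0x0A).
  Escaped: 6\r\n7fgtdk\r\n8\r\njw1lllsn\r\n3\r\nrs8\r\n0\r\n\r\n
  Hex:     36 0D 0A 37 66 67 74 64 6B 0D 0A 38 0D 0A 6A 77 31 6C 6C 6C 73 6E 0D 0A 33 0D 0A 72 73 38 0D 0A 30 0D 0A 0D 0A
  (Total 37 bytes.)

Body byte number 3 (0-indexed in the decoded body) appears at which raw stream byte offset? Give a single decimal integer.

Answer: 6

Derivation:
Chunk 1: stream[0..1]='6' size=0x6=6, data at stream[3..9]='7fgtdk' -> body[0..6], body so far='7fgtdk'
Chunk 2: stream[11..12]='8' size=0x8=8, data at stream[14..22]='jw1lllsn' -> body[6..14], body so far='7fgtdkjw1lllsn'
Chunk 3: stream[24..25]='3' size=0x3=3, data at stream[27..30]='rs8' -> body[14..17], body so far='7fgtdkjw1lllsnrs8'
Chunk 4: stream[32..33]='0' size=0 (terminator). Final body='7fgtdkjw1lllsnrs8' (17 bytes)
Body byte 3 at stream offset 6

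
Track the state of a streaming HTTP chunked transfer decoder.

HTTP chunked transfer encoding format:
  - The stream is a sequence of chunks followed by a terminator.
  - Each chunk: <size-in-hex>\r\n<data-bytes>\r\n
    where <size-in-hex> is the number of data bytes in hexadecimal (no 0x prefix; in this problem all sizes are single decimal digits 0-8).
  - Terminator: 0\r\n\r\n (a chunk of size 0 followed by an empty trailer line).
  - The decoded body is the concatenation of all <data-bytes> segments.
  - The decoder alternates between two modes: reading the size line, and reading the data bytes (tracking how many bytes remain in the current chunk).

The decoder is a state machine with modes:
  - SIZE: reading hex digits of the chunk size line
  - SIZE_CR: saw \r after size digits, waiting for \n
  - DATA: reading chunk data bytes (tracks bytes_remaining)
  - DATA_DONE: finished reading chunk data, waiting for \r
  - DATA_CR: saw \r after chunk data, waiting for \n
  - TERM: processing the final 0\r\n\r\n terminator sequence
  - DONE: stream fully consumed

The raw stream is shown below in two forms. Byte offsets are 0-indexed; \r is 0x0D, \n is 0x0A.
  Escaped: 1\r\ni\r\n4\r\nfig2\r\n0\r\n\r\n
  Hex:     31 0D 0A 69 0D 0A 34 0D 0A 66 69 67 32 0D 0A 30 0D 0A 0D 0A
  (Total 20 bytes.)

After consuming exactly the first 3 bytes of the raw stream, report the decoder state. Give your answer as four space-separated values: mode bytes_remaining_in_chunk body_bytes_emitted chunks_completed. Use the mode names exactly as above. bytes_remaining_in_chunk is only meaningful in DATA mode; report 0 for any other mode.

Answer: DATA 1 0 0

Derivation:
Byte 0 = '1': mode=SIZE remaining=0 emitted=0 chunks_done=0
Byte 1 = 0x0D: mode=SIZE_CR remaining=0 emitted=0 chunks_done=0
Byte 2 = 0x0A: mode=DATA remaining=1 emitted=0 chunks_done=0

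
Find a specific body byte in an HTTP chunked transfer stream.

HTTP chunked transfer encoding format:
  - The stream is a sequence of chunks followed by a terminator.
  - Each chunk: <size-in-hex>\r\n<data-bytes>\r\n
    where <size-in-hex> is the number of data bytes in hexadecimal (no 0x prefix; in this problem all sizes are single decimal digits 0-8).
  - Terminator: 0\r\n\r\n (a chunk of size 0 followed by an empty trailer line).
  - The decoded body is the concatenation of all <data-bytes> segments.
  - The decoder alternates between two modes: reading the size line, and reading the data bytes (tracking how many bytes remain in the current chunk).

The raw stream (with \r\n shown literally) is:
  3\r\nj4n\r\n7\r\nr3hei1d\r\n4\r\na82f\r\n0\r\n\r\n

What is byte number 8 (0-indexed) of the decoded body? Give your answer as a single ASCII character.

Answer: 1

Derivation:
Chunk 1: stream[0..1]='3' size=0x3=3, data at stream[3..6]='j4n' -> body[0..3], body so far='j4n'
Chunk 2: stream[8..9]='7' size=0x7=7, data at stream[11..18]='r3hei1d' -> body[3..10], body so far='j4nr3hei1d'
Chunk 3: stream[20..21]='4' size=0x4=4, data at stream[23..27]='a82f' -> body[10..14], body so far='j4nr3hei1da82f'
Chunk 4: stream[29..30]='0' size=0 (terminator). Final body='j4nr3hei1da82f' (14 bytes)
Body byte 8 = '1'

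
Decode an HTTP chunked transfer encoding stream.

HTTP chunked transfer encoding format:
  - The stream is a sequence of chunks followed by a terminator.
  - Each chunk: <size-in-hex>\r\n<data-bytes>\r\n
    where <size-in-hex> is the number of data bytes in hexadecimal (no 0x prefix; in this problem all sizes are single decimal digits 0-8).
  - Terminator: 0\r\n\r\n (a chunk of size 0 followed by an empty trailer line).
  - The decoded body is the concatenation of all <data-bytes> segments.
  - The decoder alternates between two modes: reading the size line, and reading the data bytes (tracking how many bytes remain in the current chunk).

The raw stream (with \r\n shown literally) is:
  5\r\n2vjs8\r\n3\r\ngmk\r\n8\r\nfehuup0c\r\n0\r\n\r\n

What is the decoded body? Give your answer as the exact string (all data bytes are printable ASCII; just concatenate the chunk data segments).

Answer: 2vjs8gmkfehuup0c

Derivation:
Chunk 1: stream[0..1]='5' size=0x5=5, data at stream[3..8]='2vjs8' -> body[0..5], body so far='2vjs8'
Chunk 2: stream[10..11]='3' size=0x3=3, data at stream[13..16]='gmk' -> body[5..8], body so far='2vjs8gmk'
Chunk 3: stream[18..19]='8' size=0x8=8, data at stream[21..29]='fehuup0c' -> body[8..16], body so far='2vjs8gmkfehuup0c'
Chunk 4: stream[31..32]='0' size=0 (terminator). Final body='2vjs8gmkfehuup0c' (16 bytes)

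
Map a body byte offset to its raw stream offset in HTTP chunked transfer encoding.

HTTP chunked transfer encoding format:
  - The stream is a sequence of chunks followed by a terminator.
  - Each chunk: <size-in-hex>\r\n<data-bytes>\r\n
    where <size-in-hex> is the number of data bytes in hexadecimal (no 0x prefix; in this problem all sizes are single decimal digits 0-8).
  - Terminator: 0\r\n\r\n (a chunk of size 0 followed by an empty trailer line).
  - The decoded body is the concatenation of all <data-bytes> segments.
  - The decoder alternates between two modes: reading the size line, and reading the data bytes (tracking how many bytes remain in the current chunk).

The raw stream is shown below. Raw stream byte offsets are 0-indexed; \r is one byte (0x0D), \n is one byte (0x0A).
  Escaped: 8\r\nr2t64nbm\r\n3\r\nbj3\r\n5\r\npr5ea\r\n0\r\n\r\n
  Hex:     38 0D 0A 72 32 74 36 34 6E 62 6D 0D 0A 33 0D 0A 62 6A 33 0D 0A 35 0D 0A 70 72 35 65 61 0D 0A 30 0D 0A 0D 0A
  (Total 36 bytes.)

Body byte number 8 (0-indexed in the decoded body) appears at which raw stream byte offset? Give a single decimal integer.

Answer: 16

Derivation:
Chunk 1: stream[0..1]='8' size=0x8=8, data at stream[3..11]='r2t64nbm' -> body[0..8], body so far='r2t64nbm'
Chunk 2: stream[13..14]='3' size=0x3=3, data at stream[16..19]='bj3' -> body[8..11], body so far='r2t64nbmbj3'
Chunk 3: stream[21..22]='5' size=0x5=5, data at stream[24..29]='pr5ea' -> body[11..16], body so far='r2t64nbmbj3pr5ea'
Chunk 4: stream[31..32]='0' size=0 (terminator). Final body='r2t64nbmbj3pr5ea' (16 bytes)
Body byte 8 at stream offset 16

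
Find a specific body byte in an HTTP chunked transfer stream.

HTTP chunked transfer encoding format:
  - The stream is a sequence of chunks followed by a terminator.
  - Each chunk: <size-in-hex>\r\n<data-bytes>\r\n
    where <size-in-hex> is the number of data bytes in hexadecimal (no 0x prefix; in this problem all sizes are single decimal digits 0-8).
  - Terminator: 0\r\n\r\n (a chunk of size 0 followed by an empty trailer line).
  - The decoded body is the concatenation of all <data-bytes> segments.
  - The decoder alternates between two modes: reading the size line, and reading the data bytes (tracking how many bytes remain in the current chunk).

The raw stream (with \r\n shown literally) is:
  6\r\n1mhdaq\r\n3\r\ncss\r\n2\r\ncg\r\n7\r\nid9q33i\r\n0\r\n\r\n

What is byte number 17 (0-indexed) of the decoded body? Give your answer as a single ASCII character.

Chunk 1: stream[0..1]='6' size=0x6=6, data at stream[3..9]='1mhdaq' -> body[0..6], body so far='1mhdaq'
Chunk 2: stream[11..12]='3' size=0x3=3, data at stream[14..17]='css' -> body[6..9], body so far='1mhdaqcss'
Chunk 3: stream[19..20]='2' size=0x2=2, data at stream[22..24]='cg' -> body[9..11], body so far='1mhdaqcsscg'
Chunk 4: stream[26..27]='7' size=0x7=7, data at stream[29..36]='id9q33i' -> body[11..18], body so far='1mhdaqcsscgid9q33i'
Chunk 5: stream[38..39]='0' size=0 (terminator). Final body='1mhdaqcsscgid9q33i' (18 bytes)
Body byte 17 = 'i'

Answer: i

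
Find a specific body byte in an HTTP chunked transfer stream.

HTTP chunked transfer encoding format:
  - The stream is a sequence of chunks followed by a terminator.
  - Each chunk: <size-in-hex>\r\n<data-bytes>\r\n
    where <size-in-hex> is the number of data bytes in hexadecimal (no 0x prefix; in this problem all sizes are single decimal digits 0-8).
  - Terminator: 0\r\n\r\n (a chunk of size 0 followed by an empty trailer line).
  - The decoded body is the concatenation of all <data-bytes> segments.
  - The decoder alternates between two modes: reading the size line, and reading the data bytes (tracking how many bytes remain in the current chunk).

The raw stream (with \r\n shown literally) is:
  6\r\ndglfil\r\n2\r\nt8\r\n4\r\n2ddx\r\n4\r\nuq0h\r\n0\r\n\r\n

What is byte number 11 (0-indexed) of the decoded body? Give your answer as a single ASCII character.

Answer: x

Derivation:
Chunk 1: stream[0..1]='6' size=0x6=6, data at stream[3..9]='dglfil' -> body[0..6], body so far='dglfil'
Chunk 2: stream[11..12]='2' size=0x2=2, data at stream[14..16]='t8' -> body[6..8], body so far='dglfilt8'
Chunk 3: stream[18..19]='4' size=0x4=4, data at stream[21..25]='2ddx' -> body[8..12], body so far='dglfilt82ddx'
Chunk 4: stream[27..28]='4' size=0x4=4, data at stream[30..34]='uq0h' -> body[12..16], body so far='dglfilt82ddxuq0h'
Chunk 5: stream[36..37]='0' size=0 (terminator). Final body='dglfilt82ddxuq0h' (16 bytes)
Body byte 11 = 'x'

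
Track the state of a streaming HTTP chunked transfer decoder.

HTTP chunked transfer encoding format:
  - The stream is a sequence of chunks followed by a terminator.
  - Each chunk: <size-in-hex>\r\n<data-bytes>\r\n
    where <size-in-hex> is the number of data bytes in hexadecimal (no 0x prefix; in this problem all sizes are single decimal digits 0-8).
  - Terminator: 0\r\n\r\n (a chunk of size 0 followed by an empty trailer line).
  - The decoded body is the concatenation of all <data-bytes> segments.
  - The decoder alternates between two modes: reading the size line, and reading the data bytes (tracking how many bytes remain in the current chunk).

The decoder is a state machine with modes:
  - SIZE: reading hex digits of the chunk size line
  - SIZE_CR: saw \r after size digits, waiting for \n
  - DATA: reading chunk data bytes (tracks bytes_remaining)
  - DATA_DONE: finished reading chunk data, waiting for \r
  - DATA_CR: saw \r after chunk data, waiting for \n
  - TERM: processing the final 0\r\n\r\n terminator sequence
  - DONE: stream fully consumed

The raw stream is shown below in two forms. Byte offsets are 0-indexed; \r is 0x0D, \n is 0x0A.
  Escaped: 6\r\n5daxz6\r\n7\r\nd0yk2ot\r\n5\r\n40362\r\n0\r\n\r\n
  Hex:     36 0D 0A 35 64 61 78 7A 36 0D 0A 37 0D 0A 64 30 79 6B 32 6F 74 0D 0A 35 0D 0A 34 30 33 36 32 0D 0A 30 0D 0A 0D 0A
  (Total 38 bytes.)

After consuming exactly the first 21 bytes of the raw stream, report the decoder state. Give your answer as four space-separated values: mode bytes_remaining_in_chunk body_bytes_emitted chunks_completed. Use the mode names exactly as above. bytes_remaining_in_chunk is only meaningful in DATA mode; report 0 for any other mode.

Answer: DATA_DONE 0 13 1

Derivation:
Byte 0 = '6': mode=SIZE remaining=0 emitted=0 chunks_done=0
Byte 1 = 0x0D: mode=SIZE_CR remaining=0 emitted=0 chunks_done=0
Byte 2 = 0x0A: mode=DATA remaining=6 emitted=0 chunks_done=0
Byte 3 = '5': mode=DATA remaining=5 emitted=1 chunks_done=0
Byte 4 = 'd': mode=DATA remaining=4 emitted=2 chunks_done=0
Byte 5 = 'a': mode=DATA remaining=3 emitted=3 chunks_done=0
Byte 6 = 'x': mode=DATA remaining=2 emitted=4 chunks_done=0
Byte 7 = 'z': mode=DATA remaining=1 emitted=5 chunks_done=0
Byte 8 = '6': mode=DATA_DONE remaining=0 emitted=6 chunks_done=0
Byte 9 = 0x0D: mode=DATA_CR remaining=0 emitted=6 chunks_done=0
Byte 10 = 0x0A: mode=SIZE remaining=0 emitted=6 chunks_done=1
Byte 11 = '7': mode=SIZE remaining=0 emitted=6 chunks_done=1
Byte 12 = 0x0D: mode=SIZE_CR remaining=0 emitted=6 chunks_done=1
Byte 13 = 0x0A: mode=DATA remaining=7 emitted=6 chunks_done=1
Byte 14 = 'd': mode=DATA remaining=6 emitted=7 chunks_done=1
Byte 15 = '0': mode=DATA remaining=5 emitted=8 chunks_done=1
Byte 16 = 'y': mode=DATA remaining=4 emitted=9 chunks_done=1
Byte 17 = 'k': mode=DATA remaining=3 emitted=10 chunks_done=1
Byte 18 = '2': mode=DATA remaining=2 emitted=11 chunks_done=1
Byte 19 = 'o': mode=DATA remaining=1 emitted=12 chunks_done=1
Byte 20 = 't': mode=DATA_DONE remaining=0 emitted=13 chunks_done=1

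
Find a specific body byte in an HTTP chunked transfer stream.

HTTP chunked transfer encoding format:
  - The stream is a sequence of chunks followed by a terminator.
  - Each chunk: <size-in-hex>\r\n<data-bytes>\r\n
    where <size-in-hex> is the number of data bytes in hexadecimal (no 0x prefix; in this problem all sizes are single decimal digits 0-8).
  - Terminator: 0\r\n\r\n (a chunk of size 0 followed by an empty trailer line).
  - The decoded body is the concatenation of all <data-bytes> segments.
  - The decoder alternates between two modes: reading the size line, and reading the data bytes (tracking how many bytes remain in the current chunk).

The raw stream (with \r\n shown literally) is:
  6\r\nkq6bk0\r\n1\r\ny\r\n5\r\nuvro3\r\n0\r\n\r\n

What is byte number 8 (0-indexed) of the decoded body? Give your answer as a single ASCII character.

Answer: v

Derivation:
Chunk 1: stream[0..1]='6' size=0x6=6, data at stream[3..9]='kq6bk0' -> body[0..6], body so far='kq6bk0'
Chunk 2: stream[11..12]='1' size=0x1=1, data at stream[14..15]='y' -> body[6..7], body so far='kq6bk0y'
Chunk 3: stream[17..18]='5' size=0x5=5, data at stream[20..25]='uvro3' -> body[7..12], body so far='kq6bk0yuvro3'
Chunk 4: stream[27..28]='0' size=0 (terminator). Final body='kq6bk0yuvro3' (12 bytes)
Body byte 8 = 'v'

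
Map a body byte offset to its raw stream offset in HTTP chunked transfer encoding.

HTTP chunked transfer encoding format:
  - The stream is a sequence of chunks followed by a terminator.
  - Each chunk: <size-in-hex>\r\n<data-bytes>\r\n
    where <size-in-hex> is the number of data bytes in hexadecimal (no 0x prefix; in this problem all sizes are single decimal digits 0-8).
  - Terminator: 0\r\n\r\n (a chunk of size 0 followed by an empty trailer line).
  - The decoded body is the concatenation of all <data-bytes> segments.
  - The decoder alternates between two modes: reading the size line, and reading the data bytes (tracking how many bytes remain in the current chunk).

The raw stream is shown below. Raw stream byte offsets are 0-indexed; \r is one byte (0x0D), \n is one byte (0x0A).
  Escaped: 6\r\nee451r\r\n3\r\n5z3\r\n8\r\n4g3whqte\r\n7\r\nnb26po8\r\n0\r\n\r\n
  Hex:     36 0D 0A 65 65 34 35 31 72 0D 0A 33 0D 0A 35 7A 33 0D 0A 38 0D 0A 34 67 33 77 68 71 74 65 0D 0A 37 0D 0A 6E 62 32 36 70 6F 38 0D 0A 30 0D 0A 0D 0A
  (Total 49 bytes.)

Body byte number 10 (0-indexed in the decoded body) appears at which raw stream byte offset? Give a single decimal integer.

Chunk 1: stream[0..1]='6' size=0x6=6, data at stream[3..9]='ee451r' -> body[0..6], body so far='ee451r'
Chunk 2: stream[11..12]='3' size=0x3=3, data at stream[14..17]='5z3' -> body[6..9], body so far='ee451r5z3'
Chunk 3: stream[19..20]='8' size=0x8=8, data at stream[22..30]='4g3whqte' -> body[9..17], body so far='ee451r5z34g3whqte'
Chunk 4: stream[32..33]='7' size=0x7=7, data at stream[35..42]='nb26po8' -> body[17..24], body so far='ee451r5z34g3whqtenb26po8'
Chunk 5: stream[44..45]='0' size=0 (terminator). Final body='ee451r5z34g3whqtenb26po8' (24 bytes)
Body byte 10 at stream offset 23

Answer: 23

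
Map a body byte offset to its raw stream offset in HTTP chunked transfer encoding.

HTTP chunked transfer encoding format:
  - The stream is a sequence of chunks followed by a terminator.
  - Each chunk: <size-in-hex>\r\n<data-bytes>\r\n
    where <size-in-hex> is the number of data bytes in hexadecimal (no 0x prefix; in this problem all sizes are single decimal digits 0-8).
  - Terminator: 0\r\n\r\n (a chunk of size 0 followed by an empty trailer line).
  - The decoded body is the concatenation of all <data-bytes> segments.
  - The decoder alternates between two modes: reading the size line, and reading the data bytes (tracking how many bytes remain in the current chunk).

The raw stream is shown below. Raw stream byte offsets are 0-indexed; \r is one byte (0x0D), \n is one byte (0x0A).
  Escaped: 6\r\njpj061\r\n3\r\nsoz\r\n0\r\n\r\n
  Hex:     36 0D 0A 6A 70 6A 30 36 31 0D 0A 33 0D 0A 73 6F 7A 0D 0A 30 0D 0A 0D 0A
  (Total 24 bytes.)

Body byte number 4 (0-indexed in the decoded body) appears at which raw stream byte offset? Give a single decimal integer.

Chunk 1: stream[0..1]='6' size=0x6=6, data at stream[3..9]='jpj061' -> body[0..6], body so far='jpj061'
Chunk 2: stream[11..12]='3' size=0x3=3, data at stream[14..17]='soz' -> body[6..9], body so far='jpj061soz'
Chunk 3: stream[19..20]='0' size=0 (terminator). Final body='jpj061soz' (9 bytes)
Body byte 4 at stream offset 7

Answer: 7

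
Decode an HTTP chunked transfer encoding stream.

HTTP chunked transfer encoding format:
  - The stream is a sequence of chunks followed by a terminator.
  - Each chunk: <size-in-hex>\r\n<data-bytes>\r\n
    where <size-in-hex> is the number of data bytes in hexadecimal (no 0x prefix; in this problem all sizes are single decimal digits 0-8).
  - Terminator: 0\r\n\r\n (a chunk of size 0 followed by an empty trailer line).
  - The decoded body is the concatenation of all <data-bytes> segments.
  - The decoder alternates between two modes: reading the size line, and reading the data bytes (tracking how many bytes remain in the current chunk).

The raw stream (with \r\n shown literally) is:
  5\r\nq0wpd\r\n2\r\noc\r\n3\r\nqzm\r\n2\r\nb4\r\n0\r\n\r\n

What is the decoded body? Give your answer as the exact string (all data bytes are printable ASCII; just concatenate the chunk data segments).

Chunk 1: stream[0..1]='5' size=0x5=5, data at stream[3..8]='q0wpd' -> body[0..5], body so far='q0wpd'
Chunk 2: stream[10..11]='2' size=0x2=2, data at stream[13..15]='oc' -> body[5..7], body so far='q0wpdoc'
Chunk 3: stream[17..18]='3' size=0x3=3, data at stream[20..23]='qzm' -> body[7..10], body so far='q0wpdocqzm'
Chunk 4: stream[25..26]='2' size=0x2=2, data at stream[28..30]='b4' -> body[10..12], body so far='q0wpdocqzmb4'
Chunk 5: stream[32..33]='0' size=0 (terminator). Final body='q0wpdocqzmb4' (12 bytes)

Answer: q0wpdocqzmb4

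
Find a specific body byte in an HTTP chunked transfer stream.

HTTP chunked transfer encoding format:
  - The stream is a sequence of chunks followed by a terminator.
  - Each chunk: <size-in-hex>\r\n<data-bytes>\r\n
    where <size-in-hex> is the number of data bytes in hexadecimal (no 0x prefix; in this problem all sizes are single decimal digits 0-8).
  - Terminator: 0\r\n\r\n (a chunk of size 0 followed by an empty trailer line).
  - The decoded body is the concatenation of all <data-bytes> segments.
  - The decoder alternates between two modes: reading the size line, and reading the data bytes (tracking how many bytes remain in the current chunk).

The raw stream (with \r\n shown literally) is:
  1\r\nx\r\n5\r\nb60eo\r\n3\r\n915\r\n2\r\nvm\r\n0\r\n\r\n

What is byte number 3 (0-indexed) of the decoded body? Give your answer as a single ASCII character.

Answer: 0

Derivation:
Chunk 1: stream[0..1]='1' size=0x1=1, data at stream[3..4]='x' -> body[0..1], body so far='x'
Chunk 2: stream[6..7]='5' size=0x5=5, data at stream[9..14]='b60eo' -> body[1..6], body so far='xb60eo'
Chunk 3: stream[16..17]='3' size=0x3=3, data at stream[19..22]='915' -> body[6..9], body so far='xb60eo915'
Chunk 4: stream[24..25]='2' size=0x2=2, data at stream[27..29]='vm' -> body[9..11], body so far='xb60eo915vm'
Chunk 5: stream[31..32]='0' size=0 (terminator). Final body='xb60eo915vm' (11 bytes)
Body byte 3 = '0'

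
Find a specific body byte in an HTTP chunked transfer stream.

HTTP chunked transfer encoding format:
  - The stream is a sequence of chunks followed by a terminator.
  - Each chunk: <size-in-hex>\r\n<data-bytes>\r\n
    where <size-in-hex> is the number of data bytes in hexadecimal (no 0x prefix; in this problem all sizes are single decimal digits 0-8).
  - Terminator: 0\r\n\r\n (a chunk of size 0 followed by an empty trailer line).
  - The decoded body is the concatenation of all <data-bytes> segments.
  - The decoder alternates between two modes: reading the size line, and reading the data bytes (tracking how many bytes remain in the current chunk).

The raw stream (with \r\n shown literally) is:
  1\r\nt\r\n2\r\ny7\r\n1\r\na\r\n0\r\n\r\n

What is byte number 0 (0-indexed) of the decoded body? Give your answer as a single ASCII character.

Chunk 1: stream[0..1]='1' size=0x1=1, data at stream[3..4]='t' -> body[0..1], body so far='t'
Chunk 2: stream[6..7]='2' size=0x2=2, data at stream[9..11]='y7' -> body[1..3], body so far='ty7'
Chunk 3: stream[13..14]='1' size=0x1=1, data at stream[16..17]='a' -> body[3..4], body so far='ty7a'
Chunk 4: stream[19..20]='0' size=0 (terminator). Final body='ty7a' (4 bytes)
Body byte 0 = 't'

Answer: t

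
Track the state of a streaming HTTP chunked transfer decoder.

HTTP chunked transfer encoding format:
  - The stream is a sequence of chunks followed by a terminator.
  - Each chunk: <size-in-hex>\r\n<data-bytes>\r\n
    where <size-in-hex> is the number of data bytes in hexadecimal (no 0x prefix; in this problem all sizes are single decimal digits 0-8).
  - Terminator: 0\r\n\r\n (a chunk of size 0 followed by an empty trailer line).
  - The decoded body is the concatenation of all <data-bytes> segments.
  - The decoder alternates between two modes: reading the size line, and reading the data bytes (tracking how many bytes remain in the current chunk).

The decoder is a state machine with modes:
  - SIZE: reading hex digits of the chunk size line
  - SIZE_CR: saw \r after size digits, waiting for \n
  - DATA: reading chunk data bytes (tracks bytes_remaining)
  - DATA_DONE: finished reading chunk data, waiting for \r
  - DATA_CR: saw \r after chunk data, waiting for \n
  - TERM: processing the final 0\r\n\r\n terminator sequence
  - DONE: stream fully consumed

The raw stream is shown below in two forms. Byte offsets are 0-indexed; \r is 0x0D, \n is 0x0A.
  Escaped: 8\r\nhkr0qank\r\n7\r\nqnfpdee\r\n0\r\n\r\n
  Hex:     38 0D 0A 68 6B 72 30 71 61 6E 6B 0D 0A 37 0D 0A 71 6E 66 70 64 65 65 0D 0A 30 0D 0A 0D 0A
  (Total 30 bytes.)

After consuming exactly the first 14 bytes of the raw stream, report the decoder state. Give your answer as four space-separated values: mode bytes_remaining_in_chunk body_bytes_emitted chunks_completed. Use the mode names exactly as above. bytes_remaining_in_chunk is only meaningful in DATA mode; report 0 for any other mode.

Byte 0 = '8': mode=SIZE remaining=0 emitted=0 chunks_done=0
Byte 1 = 0x0D: mode=SIZE_CR remaining=0 emitted=0 chunks_done=0
Byte 2 = 0x0A: mode=DATA remaining=8 emitted=0 chunks_done=0
Byte 3 = 'h': mode=DATA remaining=7 emitted=1 chunks_done=0
Byte 4 = 'k': mode=DATA remaining=6 emitted=2 chunks_done=0
Byte 5 = 'r': mode=DATA remaining=5 emitted=3 chunks_done=0
Byte 6 = '0': mode=DATA remaining=4 emitted=4 chunks_done=0
Byte 7 = 'q': mode=DATA remaining=3 emitted=5 chunks_done=0
Byte 8 = 'a': mode=DATA remaining=2 emitted=6 chunks_done=0
Byte 9 = 'n': mode=DATA remaining=1 emitted=7 chunks_done=0
Byte 10 = 'k': mode=DATA_DONE remaining=0 emitted=8 chunks_done=0
Byte 11 = 0x0D: mode=DATA_CR remaining=0 emitted=8 chunks_done=0
Byte 12 = 0x0A: mode=SIZE remaining=0 emitted=8 chunks_done=1
Byte 13 = '7': mode=SIZE remaining=0 emitted=8 chunks_done=1

Answer: SIZE 0 8 1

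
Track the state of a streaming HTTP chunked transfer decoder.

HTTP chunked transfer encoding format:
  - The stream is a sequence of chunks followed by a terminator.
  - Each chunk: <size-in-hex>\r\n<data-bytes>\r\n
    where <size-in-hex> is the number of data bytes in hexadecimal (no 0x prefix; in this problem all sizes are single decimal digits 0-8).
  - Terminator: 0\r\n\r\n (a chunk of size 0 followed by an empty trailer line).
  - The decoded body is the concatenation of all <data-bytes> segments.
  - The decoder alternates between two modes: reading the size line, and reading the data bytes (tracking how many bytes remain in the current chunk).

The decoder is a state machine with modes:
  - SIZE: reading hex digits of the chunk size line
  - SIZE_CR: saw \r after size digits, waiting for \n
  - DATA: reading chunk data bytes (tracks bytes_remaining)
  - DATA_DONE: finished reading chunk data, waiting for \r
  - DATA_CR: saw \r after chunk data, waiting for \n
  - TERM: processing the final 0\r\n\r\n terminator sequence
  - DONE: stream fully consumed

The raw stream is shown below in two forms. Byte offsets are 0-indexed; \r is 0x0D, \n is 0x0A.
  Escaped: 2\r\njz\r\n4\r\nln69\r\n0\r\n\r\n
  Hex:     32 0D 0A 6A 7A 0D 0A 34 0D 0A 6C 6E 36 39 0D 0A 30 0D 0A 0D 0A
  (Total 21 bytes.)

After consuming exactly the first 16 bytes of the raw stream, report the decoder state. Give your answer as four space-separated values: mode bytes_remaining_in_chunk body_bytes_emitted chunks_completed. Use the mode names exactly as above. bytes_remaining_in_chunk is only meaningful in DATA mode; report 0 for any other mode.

Answer: SIZE 0 6 2

Derivation:
Byte 0 = '2': mode=SIZE remaining=0 emitted=0 chunks_done=0
Byte 1 = 0x0D: mode=SIZE_CR remaining=0 emitted=0 chunks_done=0
Byte 2 = 0x0A: mode=DATA remaining=2 emitted=0 chunks_done=0
Byte 3 = 'j': mode=DATA remaining=1 emitted=1 chunks_done=0
Byte 4 = 'z': mode=DATA_DONE remaining=0 emitted=2 chunks_done=0
Byte 5 = 0x0D: mode=DATA_CR remaining=0 emitted=2 chunks_done=0
Byte 6 = 0x0A: mode=SIZE remaining=0 emitted=2 chunks_done=1
Byte 7 = '4': mode=SIZE remaining=0 emitted=2 chunks_done=1
Byte 8 = 0x0D: mode=SIZE_CR remaining=0 emitted=2 chunks_done=1
Byte 9 = 0x0A: mode=DATA remaining=4 emitted=2 chunks_done=1
Byte 10 = 'l': mode=DATA remaining=3 emitted=3 chunks_done=1
Byte 11 = 'n': mode=DATA remaining=2 emitted=4 chunks_done=1
Byte 12 = '6': mode=DATA remaining=1 emitted=5 chunks_done=1
Byte 13 = '9': mode=DATA_DONE remaining=0 emitted=6 chunks_done=1
Byte 14 = 0x0D: mode=DATA_CR remaining=0 emitted=6 chunks_done=1
Byte 15 = 0x0A: mode=SIZE remaining=0 emitted=6 chunks_done=2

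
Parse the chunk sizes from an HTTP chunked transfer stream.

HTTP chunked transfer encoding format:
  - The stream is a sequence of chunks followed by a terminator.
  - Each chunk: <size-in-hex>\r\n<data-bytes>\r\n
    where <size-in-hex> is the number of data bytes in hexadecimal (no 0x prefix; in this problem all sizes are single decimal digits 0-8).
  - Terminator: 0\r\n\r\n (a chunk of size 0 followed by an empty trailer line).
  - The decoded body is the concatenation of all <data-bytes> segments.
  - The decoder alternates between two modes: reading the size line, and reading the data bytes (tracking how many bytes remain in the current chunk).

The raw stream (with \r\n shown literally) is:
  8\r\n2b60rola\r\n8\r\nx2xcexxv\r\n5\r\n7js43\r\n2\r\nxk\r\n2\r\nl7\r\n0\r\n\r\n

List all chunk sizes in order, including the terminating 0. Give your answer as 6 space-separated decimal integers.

Answer: 8 8 5 2 2 0

Derivation:
Chunk 1: stream[0..1]='8' size=0x8=8, data at stream[3..11]='2b60rola' -> body[0..8], body so far='2b60rola'
Chunk 2: stream[13..14]='8' size=0x8=8, data at stream[16..24]='x2xcexxv' -> body[8..16], body so far='2b60rolax2xcexxv'
Chunk 3: stream[26..27]='5' size=0x5=5, data at stream[29..34]='7js43' -> body[16..21], body so far='2b60rolax2xcexxv7js43'
Chunk 4: stream[36..37]='2' size=0x2=2, data at stream[39..41]='xk' -> body[21..23], body so far='2b60rolax2xcexxv7js43xk'
Chunk 5: stream[43..44]='2' size=0x2=2, data at stream[46..48]='l7' -> body[23..25], body so far='2b60rolax2xcexxv7js43xkl7'
Chunk 6: stream[50..51]='0' size=0 (terminator). Final body='2b60rolax2xcexxv7js43xkl7' (25 bytes)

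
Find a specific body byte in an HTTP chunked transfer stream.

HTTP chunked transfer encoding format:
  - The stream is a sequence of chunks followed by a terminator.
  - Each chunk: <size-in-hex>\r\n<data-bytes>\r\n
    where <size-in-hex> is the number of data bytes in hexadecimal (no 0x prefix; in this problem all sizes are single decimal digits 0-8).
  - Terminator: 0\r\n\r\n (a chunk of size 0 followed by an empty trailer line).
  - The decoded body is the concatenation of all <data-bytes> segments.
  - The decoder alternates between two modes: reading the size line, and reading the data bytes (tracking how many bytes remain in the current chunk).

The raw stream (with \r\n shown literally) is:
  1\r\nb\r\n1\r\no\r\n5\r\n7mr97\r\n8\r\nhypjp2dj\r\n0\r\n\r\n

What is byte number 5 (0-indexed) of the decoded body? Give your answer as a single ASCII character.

Answer: 9

Derivation:
Chunk 1: stream[0..1]='1' size=0x1=1, data at stream[3..4]='b' -> body[0..1], body so far='b'
Chunk 2: stream[6..7]='1' size=0x1=1, data at stream[9..10]='o' -> body[1..2], body so far='bo'
Chunk 3: stream[12..13]='5' size=0x5=5, data at stream[15..20]='7mr97' -> body[2..7], body so far='bo7mr97'
Chunk 4: stream[22..23]='8' size=0x8=8, data at stream[25..33]='hypjp2dj' -> body[7..15], body so far='bo7mr97hypjp2dj'
Chunk 5: stream[35..36]='0' size=0 (terminator). Final body='bo7mr97hypjp2dj' (15 bytes)
Body byte 5 = '9'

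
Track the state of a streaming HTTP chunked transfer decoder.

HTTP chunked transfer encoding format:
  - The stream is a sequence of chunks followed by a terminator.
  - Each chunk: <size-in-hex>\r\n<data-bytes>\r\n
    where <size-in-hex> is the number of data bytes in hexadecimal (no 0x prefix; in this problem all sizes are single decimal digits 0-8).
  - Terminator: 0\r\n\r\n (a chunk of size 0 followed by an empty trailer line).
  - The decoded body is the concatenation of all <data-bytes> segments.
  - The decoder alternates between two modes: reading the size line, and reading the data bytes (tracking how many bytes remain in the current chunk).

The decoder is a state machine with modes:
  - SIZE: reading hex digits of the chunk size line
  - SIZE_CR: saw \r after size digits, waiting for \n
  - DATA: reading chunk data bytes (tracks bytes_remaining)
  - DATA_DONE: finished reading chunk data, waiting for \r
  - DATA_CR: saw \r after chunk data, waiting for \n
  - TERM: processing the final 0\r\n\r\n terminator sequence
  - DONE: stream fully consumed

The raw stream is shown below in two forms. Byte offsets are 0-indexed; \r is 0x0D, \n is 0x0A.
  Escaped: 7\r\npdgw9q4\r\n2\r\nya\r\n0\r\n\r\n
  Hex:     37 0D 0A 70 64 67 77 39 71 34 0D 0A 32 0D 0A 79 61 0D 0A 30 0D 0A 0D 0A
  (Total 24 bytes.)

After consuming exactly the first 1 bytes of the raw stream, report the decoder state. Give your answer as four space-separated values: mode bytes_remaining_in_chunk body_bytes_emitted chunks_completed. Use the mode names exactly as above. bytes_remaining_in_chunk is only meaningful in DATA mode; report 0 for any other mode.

Answer: SIZE 0 0 0

Derivation:
Byte 0 = '7': mode=SIZE remaining=0 emitted=0 chunks_done=0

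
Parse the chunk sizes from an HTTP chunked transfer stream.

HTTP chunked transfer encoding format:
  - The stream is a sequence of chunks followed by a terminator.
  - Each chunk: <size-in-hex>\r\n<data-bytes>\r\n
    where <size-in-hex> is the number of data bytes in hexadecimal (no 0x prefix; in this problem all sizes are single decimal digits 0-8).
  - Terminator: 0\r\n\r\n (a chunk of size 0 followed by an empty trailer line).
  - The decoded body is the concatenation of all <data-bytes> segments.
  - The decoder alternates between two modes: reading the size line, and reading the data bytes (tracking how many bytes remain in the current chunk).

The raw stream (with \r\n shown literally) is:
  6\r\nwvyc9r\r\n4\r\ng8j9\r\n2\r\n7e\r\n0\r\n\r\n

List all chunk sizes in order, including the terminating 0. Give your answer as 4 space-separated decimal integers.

Chunk 1: stream[0..1]='6' size=0x6=6, data at stream[3..9]='wvyc9r' -> body[0..6], body so far='wvyc9r'
Chunk 2: stream[11..12]='4' size=0x4=4, data at stream[14..18]='g8j9' -> body[6..10], body so far='wvyc9rg8j9'
Chunk 3: stream[20..21]='2' size=0x2=2, data at stream[23..25]='7e' -> body[10..12], body so far='wvyc9rg8j97e'
Chunk 4: stream[27..28]='0' size=0 (terminator). Final body='wvyc9rg8j97e' (12 bytes)

Answer: 6 4 2 0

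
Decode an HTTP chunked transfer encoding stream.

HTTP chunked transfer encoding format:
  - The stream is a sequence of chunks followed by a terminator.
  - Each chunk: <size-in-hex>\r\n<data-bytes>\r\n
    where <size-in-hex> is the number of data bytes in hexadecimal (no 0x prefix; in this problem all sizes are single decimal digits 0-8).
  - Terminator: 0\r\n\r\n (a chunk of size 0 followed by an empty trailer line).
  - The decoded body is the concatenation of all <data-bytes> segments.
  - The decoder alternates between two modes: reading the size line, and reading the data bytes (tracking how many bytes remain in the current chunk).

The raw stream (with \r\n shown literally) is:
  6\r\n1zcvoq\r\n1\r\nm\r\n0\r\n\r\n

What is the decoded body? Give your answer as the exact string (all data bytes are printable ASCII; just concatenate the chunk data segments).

Chunk 1: stream[0..1]='6' size=0x6=6, data at stream[3..9]='1zcvoq' -> body[0..6], body so far='1zcvoq'
Chunk 2: stream[11..12]='1' size=0x1=1, data at stream[14..15]='m' -> body[6..7], body so far='1zcvoqm'
Chunk 3: stream[17..18]='0' size=0 (terminator). Final body='1zcvoqm' (7 bytes)

Answer: 1zcvoqm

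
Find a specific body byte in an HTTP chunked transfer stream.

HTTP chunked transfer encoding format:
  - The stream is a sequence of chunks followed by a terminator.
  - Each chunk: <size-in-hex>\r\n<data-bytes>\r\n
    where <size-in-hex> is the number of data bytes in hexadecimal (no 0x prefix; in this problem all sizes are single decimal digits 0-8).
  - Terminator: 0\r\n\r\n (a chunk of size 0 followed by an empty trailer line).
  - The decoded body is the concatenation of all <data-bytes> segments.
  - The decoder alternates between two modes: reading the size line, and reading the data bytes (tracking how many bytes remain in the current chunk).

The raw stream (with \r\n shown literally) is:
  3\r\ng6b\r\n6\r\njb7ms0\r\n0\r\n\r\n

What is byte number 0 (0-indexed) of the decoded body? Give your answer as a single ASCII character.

Answer: g

Derivation:
Chunk 1: stream[0..1]='3' size=0x3=3, data at stream[3..6]='g6b' -> body[0..3], body so far='g6b'
Chunk 2: stream[8..9]='6' size=0x6=6, data at stream[11..17]='jb7ms0' -> body[3..9], body so far='g6bjb7ms0'
Chunk 3: stream[19..20]='0' size=0 (terminator). Final body='g6bjb7ms0' (9 bytes)
Body byte 0 = 'g'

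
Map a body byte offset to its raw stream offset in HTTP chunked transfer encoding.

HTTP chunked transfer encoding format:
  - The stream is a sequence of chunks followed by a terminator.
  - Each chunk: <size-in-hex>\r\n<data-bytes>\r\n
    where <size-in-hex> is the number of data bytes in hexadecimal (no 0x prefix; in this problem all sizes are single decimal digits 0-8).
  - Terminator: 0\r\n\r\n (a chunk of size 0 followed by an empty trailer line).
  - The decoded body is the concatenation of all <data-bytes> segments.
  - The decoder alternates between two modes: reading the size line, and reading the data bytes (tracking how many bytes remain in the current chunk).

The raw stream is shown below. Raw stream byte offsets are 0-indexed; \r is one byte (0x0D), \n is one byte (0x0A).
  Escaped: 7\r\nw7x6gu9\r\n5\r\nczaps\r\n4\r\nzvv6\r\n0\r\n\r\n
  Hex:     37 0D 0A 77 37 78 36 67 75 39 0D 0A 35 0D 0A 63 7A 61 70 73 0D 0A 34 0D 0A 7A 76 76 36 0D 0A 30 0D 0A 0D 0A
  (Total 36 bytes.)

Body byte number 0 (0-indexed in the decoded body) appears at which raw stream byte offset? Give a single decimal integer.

Chunk 1: stream[0..1]='7' size=0x7=7, data at stream[3..10]='w7x6gu9' -> body[0..7], body so far='w7x6gu9'
Chunk 2: stream[12..13]='5' size=0x5=5, data at stream[15..20]='czaps' -> body[7..12], body so far='w7x6gu9czaps'
Chunk 3: stream[22..23]='4' size=0x4=4, data at stream[25..29]='zvv6' -> body[12..16], body so far='w7x6gu9czapszvv6'
Chunk 4: stream[31..32]='0' size=0 (terminator). Final body='w7x6gu9czapszvv6' (16 bytes)
Body byte 0 at stream offset 3

Answer: 3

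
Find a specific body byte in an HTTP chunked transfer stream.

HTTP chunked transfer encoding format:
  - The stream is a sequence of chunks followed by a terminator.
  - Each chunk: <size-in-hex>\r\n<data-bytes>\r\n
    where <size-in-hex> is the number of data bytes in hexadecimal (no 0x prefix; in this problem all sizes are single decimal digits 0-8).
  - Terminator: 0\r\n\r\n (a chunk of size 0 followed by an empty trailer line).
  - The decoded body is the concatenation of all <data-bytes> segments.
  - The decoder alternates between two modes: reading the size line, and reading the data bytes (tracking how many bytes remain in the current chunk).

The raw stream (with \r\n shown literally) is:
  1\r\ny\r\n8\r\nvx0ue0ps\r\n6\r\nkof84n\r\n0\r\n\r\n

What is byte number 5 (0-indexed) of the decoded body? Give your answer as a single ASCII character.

Answer: e

Derivation:
Chunk 1: stream[0..1]='1' size=0x1=1, data at stream[3..4]='y' -> body[0..1], body so far='y'
Chunk 2: stream[6..7]='8' size=0x8=8, data at stream[9..17]='vx0ue0ps' -> body[1..9], body so far='yvx0ue0ps'
Chunk 3: stream[19..20]='6' size=0x6=6, data at stream[22..28]='kof84n' -> body[9..15], body so far='yvx0ue0pskof84n'
Chunk 4: stream[30..31]='0' size=0 (terminator). Final body='yvx0ue0pskof84n' (15 bytes)
Body byte 5 = 'e'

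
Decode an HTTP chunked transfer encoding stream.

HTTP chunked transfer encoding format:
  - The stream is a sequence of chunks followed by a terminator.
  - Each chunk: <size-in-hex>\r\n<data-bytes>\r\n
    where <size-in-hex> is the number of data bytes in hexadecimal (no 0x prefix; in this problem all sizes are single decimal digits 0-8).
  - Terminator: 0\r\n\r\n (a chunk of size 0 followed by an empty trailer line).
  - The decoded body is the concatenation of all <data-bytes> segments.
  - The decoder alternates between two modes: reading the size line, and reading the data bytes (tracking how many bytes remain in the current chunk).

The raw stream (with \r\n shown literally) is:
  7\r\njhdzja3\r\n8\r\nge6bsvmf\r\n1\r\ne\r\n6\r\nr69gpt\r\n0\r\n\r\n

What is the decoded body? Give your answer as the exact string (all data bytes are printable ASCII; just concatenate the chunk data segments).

Answer: jhdzja3ge6bsvmfer69gpt

Derivation:
Chunk 1: stream[0..1]='7' size=0x7=7, data at stream[3..10]='jhdzja3' -> body[0..7], body so far='jhdzja3'
Chunk 2: stream[12..13]='8' size=0x8=8, data at stream[15..23]='ge6bsvmf' -> body[7..15], body so far='jhdzja3ge6bsvmf'
Chunk 3: stream[25..26]='1' size=0x1=1, data at stream[28..29]='e' -> body[15..16], body so far='jhdzja3ge6bsvmfe'
Chunk 4: stream[31..32]='6' size=0x6=6, data at stream[34..40]='r69gpt' -> body[16..22], body so far='jhdzja3ge6bsvmfer69gpt'
Chunk 5: stream[42..43]='0' size=0 (terminator). Final body='jhdzja3ge6bsvmfer69gpt' (22 bytes)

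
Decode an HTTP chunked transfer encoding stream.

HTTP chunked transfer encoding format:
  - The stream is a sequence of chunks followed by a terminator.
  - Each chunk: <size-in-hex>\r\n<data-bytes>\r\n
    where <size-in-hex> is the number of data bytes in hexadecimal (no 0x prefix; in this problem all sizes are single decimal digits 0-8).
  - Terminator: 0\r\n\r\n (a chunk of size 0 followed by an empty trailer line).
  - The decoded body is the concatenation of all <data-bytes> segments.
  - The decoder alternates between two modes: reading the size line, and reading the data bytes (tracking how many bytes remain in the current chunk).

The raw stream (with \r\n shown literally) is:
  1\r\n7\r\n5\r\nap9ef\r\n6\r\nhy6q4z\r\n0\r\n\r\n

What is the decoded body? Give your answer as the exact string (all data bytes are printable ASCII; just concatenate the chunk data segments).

Answer: 7ap9efhy6q4z

Derivation:
Chunk 1: stream[0..1]='1' size=0x1=1, data at stream[3..4]='7' -> body[0..1], body so far='7'
Chunk 2: stream[6..7]='5' size=0x5=5, data at stream[9..14]='ap9ef' -> body[1..6], body so far='7ap9ef'
Chunk 3: stream[16..17]='6' size=0x6=6, data at stream[19..25]='hy6q4z' -> body[6..12], body so far='7ap9efhy6q4z'
Chunk 4: stream[27..28]='0' size=0 (terminator). Final body='7ap9efhy6q4z' (12 bytes)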